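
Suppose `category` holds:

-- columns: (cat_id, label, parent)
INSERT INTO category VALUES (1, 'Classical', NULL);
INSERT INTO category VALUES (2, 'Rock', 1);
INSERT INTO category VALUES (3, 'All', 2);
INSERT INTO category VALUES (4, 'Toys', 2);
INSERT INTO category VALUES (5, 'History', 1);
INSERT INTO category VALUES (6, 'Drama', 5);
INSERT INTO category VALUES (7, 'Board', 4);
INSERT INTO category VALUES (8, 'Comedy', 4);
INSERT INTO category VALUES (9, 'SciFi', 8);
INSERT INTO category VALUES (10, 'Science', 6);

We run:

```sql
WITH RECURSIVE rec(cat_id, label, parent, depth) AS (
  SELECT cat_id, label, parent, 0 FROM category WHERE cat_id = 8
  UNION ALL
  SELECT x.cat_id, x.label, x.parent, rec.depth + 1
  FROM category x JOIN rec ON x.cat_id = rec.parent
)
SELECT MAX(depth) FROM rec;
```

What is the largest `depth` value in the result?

3

Base: cat_id=8 (Comedy), parent=4, depth 0.
Iteration 1: join on cat_id=4 -> Toys (id 4, parent=2, depth 1).
Iteration 2: join on cat_id=2 -> Rock (id 2, parent=1, depth 2).
Iteration 3: join on cat_id=1 -> Classical (id 1, parent=NULL, depth 3).
Iteration 4: parent is NULL; no match; recursion stops.
depth values: 0, 1, 2, 3; the maximum is 3.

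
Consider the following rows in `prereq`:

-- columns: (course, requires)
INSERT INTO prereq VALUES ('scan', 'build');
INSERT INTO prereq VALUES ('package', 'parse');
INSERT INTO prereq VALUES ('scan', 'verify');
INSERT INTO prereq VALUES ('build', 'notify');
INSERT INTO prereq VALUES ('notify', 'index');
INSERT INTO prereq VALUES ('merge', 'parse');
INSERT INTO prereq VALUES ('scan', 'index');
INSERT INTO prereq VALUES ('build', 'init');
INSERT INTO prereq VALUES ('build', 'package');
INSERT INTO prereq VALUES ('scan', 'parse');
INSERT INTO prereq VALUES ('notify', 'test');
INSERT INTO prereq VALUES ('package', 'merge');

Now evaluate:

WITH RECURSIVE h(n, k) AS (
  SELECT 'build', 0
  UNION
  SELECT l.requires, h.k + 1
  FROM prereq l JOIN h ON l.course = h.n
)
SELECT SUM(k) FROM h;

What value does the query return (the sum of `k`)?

14

Base: (build, k=0).
Iteration 1: edges from {build} -> (init, k=1), (notify, k=1), (package, k=1).
Iteration 2: edges from {init,notify,package} -> (index, k=2), (merge, k=2), (parse, k=2), (test, k=2).
Iteration 3: edges from {index,merge,parse,test} -> (parse, k=3).
Iteration 4: no outgoing edges from {parse}; recursion stops.
SUM(k) = 0 + 1 + 1 + 1 + 2 + 2 + 2 + 2 + 3 = 14.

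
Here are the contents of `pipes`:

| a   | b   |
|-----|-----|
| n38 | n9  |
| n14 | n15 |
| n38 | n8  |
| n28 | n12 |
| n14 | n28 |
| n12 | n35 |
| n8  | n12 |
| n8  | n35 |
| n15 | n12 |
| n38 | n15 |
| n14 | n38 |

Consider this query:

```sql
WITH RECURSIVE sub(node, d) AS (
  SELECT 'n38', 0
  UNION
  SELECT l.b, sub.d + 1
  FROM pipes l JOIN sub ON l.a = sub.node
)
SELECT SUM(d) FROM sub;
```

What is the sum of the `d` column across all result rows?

10

Base: (n38, d=0).
Iteration 1: edges from {n38} -> (n15, d=1), (n8, d=1), (n9, d=1).
Iteration 2: edges from {n15,n8,n9} -> (n12, d=2), (n35, d=2). [UNION drops 1 duplicate row(s)]
Iteration 3: edges from {n12,n35} -> (n35, d=3).
Iteration 4: no outgoing edges from {n35}; recursion stops.
SUM(d) = 0 + 1 + 1 + 1 + 2 + 2 + 3 = 10.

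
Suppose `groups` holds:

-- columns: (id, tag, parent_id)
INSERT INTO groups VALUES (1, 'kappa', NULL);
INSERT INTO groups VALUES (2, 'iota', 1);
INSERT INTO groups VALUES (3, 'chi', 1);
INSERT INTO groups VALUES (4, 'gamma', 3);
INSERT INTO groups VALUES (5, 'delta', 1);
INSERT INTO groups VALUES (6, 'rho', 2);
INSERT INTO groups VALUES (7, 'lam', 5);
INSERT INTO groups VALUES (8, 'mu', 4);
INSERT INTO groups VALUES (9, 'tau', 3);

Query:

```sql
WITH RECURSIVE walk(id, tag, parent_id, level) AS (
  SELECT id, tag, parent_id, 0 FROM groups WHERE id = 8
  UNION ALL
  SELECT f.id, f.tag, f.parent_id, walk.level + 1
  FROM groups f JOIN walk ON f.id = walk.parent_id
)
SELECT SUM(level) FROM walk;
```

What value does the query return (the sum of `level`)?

6

Base: id=8 (mu), parent_id=4, level 0.
Iteration 1: join on id=4 -> gamma (id 4, parent_id=3, level 1).
Iteration 2: join on id=3 -> chi (id 3, parent_id=1, level 2).
Iteration 3: join on id=1 -> kappa (id 1, parent_id=NULL, level 3).
Iteration 4: parent_id is NULL; no match; recursion stops.
SUM(level) = 0 + 1 + 2 + 3 = 6.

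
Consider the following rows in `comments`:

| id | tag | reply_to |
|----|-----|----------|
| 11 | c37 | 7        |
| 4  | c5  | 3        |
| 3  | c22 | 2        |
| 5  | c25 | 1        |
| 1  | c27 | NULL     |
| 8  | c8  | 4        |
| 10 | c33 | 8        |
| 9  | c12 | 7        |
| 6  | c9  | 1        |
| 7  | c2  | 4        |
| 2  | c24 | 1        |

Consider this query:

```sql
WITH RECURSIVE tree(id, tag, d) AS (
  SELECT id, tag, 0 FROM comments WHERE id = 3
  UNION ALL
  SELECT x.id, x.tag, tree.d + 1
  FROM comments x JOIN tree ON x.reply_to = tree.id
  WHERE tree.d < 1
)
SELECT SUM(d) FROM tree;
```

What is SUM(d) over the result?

Base: id=3 (c22) at d 0.
Iteration 1: rows with reply_to in {3} -> c5 (id 4, d 1).
Iteration 2: d < 1 fails for all current rows; recursion stops.
SUM(d) = 0 + 1 = 1.

1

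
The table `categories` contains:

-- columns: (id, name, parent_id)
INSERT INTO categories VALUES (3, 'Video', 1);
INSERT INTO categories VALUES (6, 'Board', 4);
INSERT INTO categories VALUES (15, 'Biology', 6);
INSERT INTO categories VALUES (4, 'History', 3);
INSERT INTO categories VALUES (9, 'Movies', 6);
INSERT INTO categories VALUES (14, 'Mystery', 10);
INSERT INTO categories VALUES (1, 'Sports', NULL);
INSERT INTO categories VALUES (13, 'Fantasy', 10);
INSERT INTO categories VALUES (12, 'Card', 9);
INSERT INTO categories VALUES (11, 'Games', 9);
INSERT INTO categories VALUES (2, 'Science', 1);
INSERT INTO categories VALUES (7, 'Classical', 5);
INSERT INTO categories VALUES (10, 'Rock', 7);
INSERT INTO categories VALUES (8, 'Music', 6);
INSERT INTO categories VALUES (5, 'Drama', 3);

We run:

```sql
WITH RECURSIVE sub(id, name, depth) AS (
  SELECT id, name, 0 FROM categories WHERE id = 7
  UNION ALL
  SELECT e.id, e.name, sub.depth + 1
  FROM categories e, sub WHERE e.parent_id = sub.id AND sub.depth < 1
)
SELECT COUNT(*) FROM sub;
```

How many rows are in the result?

Base: id=7 (Classical) at depth 0.
Iteration 1: rows with parent_id in {7} -> Rock (id 10, depth 1).
Iteration 2: depth < 1 fails for all current rows; recursion stops.
Total rows emitted: 2.

2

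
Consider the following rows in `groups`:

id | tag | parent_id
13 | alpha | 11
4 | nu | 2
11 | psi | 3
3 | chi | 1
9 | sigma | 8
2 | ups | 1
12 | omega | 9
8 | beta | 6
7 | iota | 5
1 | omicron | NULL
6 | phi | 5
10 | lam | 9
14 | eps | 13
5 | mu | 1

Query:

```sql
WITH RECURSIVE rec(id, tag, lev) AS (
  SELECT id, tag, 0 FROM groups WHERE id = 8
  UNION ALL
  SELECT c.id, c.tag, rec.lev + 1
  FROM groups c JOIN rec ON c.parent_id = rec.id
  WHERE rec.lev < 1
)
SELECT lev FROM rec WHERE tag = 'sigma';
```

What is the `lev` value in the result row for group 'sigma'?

Base: id=8 (beta) at lev 0.
Iteration 1: rows with parent_id in {8} -> sigma (id 9, lev 1).
Iteration 2: lev < 1 fails for all current rows; recursion stops.

1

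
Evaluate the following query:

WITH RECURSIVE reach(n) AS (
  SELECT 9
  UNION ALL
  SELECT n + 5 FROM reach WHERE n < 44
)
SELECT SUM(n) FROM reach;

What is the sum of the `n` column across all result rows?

212

Base: n=9.
Iteration 1: 9 < 44 holds -> n = 9 + 5 = 14.
Iteration 2: 14 < 44 holds -> n = 14 + 5 = 19.
Iteration 3: 19 < 44 holds -> n = 19 + 5 = 24.
Iteration 4: 24 < 44 holds -> n = 24 + 5 = 29.
Iteration 5: 29 < 44 holds -> n = 29 + 5 = 34.
Iteration 6: 34 < 44 holds -> n = 34 + 5 = 39.
Iteration 7: 39 < 44 holds -> n = 39 + 5 = 44.
Iteration 8: 44 < 44 fails; recursion stops.
SUM(n) = 9 + 14 + 19 + 24 + 29 + 34 + 39 + 44 = 212.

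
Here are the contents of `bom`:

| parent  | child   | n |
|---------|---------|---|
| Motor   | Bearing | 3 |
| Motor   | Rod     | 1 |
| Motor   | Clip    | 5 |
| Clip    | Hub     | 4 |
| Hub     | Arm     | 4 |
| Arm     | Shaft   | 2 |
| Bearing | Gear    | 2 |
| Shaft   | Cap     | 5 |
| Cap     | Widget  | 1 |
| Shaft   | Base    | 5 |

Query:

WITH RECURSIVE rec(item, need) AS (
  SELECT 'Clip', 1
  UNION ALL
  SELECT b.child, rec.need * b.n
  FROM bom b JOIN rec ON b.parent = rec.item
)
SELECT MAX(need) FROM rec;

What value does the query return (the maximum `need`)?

160

Base: (Clip, need=1).
Iteration 1: components of {Clip} -> Hub = 1*4 = 4.
Iteration 2: components of {Hub} -> Arm = 4*4 = 16.
Iteration 3: components of {Arm} -> Shaft = 16*2 = 32.
Iteration 4: components of {Shaft} -> Base = 32*5 = 160, Cap = 32*5 = 160.
Iteration 5: components of {Base,Cap} -> Widget = 160*1 = 160.
Iteration 6: no further components; recursion stops.
need values: 1, 4, 16, 32, 160, 160, 160; the maximum is 160.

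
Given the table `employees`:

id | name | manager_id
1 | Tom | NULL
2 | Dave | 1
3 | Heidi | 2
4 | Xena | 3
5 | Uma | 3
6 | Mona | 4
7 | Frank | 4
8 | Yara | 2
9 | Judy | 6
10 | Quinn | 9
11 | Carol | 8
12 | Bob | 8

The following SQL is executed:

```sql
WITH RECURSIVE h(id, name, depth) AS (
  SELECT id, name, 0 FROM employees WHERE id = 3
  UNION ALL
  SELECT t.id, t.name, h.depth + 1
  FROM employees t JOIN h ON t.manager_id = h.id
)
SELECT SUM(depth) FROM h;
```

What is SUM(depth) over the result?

13

Base: id=3 (Heidi) at depth 0.
Iteration 1: rows with manager_id in {3} -> Xena (id 4, depth 1), Uma (id 5, depth 1).
Iteration 2: rows with manager_id in {4,5} -> Mona (id 6, depth 2), Frank (id 7, depth 2).
Iteration 3: rows with manager_id in {6,7} -> Judy (id 9, depth 3).
Iteration 4: rows with manager_id in {9} -> Quinn (id 10, depth 4).
Iteration 5: no rows with manager_id in {10}; recursion stops.
SUM(depth) = 0 + 1 + 1 + 2 + 2 + 3 + 4 = 13.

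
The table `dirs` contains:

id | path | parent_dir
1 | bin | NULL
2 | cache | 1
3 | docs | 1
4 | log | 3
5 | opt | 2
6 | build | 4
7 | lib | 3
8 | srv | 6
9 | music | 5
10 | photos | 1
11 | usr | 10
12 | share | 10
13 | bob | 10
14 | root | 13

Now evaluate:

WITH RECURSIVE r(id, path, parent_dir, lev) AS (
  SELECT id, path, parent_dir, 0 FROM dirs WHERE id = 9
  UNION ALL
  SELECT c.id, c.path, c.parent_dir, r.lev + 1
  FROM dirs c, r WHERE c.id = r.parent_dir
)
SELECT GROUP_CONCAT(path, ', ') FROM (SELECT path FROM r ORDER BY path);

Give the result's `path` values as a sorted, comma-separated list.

Base: id=9 (music), parent_dir=5, lev 0.
Iteration 1: join on id=5 -> opt (id 5, parent_dir=2, lev 1).
Iteration 2: join on id=2 -> cache (id 2, parent_dir=1, lev 2).
Iteration 3: join on id=1 -> bin (id 1, parent_dir=NULL, lev 3).
Iteration 4: parent_dir is NULL; no match; recursion stops.

bin, cache, music, opt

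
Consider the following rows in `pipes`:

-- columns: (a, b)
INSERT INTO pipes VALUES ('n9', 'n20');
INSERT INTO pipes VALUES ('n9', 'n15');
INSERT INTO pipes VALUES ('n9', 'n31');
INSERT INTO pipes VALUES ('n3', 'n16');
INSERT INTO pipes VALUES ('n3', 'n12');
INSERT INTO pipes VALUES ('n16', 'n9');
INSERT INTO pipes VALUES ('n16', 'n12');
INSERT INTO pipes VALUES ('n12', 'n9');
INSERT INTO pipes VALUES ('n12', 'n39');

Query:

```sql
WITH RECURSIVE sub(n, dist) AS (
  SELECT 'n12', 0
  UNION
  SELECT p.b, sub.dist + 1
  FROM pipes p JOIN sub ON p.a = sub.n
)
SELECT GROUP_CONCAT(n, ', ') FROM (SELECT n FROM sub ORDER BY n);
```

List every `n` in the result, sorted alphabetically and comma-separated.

n12, n15, n20, n31, n39, n9

Base: (n12, dist=0).
Iteration 1: edges from {n12} -> (n39, dist=1), (n9, dist=1).
Iteration 2: edges from {n39,n9} -> (n15, dist=2), (n20, dist=2), (n31, dist=2).
Iteration 3: no outgoing edges from {n15,n20,n31}; recursion stops.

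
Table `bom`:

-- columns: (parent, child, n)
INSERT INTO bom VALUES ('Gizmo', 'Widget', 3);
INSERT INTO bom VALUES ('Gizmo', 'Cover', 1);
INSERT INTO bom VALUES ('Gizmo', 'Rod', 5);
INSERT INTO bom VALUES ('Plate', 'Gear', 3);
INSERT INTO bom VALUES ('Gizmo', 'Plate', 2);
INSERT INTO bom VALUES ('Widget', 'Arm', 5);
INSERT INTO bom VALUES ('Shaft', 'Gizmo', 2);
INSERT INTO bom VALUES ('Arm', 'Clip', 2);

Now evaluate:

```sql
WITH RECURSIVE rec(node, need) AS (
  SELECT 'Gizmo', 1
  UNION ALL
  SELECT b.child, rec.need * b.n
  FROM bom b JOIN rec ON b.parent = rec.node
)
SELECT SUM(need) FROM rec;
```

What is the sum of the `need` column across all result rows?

Base: (Gizmo, need=1).
Iteration 1: components of {Gizmo} -> Cover = 1*1 = 1, Plate = 1*2 = 2, Rod = 1*5 = 5, Widget = 1*3 = 3.
Iteration 2: components of {Cover,Plate,Rod,Widget} -> Arm = 3*5 = 15, Gear = 2*3 = 6.
Iteration 3: components of {Arm,Gear} -> Clip = 15*2 = 30.
Iteration 4: no further components; recursion stops.
SUM(need) = 1 + 1 + 3 + 2 + 5 + 15 + 6 + 30 = 63.

63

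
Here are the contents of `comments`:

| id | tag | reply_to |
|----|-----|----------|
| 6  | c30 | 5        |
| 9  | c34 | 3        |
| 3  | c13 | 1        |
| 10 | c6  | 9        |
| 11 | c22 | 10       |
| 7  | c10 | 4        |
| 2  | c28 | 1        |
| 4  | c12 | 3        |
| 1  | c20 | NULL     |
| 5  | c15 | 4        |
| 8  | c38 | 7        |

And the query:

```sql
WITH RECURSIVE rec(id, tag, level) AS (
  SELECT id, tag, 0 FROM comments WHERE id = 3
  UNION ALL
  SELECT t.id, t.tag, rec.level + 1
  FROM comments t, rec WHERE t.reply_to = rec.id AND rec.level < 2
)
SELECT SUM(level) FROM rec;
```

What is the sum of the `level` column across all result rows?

8

Base: id=3 (c13) at level 0.
Iteration 1: rows with reply_to in {3} -> c12 (id 4, level 1), c34 (id 9, level 1).
Iteration 2: rows with reply_to in {4,9} -> c15 (id 5, level 2), c10 (id 7, level 2), c6 (id 10, level 2).
Iteration 3: level < 2 fails for all current rows; recursion stops.
SUM(level) = 0 + 1 + 1 + 2 + 2 + 2 = 8.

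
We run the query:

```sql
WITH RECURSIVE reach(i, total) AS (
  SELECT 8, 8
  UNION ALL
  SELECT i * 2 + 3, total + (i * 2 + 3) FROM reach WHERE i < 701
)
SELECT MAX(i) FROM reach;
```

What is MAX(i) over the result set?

Base: i=8, total=8.
Iteration 1: 8 < 701 holds -> i = 8 * 2 + 3 = 19, total = 8 + 19 = 27.
Iteration 2: 19 < 701 holds -> i = 19 * 2 + 3 = 41, total = 27 + 41 = 68.
Iteration 3: 41 < 701 holds -> i = 41 * 2 + 3 = 85, total = 68 + 85 = 153.
Iteration 4: 85 < 701 holds -> i = 85 * 2 + 3 = 173, total = 153 + 173 = 326.
Iteration 5: 173 < 701 holds -> i = 173 * 2 + 3 = 349, total = 326 + 349 = 675.
Iteration 6: 349 < 701 holds -> i = 349 * 2 + 3 = 701, total = 675 + 701 = 1376.
Iteration 7: 701 < 701 fails; recursion stops.
i values: 8, 19, 41, 85, 173, 349, 701; the maximum is 701.

701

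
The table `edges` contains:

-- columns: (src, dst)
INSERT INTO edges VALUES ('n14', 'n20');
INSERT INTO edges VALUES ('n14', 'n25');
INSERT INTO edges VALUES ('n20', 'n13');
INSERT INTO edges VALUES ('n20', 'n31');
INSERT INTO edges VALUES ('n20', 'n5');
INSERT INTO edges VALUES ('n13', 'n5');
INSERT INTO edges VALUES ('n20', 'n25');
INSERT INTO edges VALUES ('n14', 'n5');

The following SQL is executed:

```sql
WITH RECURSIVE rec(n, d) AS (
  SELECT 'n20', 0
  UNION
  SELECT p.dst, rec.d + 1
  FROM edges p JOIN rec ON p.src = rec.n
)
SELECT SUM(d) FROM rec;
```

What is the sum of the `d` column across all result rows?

6

Base: (n20, d=0).
Iteration 1: edges from {n20} -> (n13, d=1), (n25, d=1), (n31, d=1), (n5, d=1).
Iteration 2: edges from {n13,n25,n31,n5} -> (n5, d=2).
Iteration 3: no outgoing edges from {n5}; recursion stops.
SUM(d) = 0 + 1 + 1 + 1 + 1 + 2 = 6.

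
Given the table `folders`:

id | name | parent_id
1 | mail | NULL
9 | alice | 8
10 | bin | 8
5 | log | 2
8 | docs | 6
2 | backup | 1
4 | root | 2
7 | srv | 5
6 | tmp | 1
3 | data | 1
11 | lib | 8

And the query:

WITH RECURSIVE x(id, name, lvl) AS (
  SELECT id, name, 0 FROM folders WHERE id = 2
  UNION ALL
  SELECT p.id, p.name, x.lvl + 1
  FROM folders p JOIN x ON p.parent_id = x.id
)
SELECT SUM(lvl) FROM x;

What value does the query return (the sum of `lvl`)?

4

Base: id=2 (backup) at lvl 0.
Iteration 1: rows with parent_id in {2} -> root (id 4, lvl 1), log (id 5, lvl 1).
Iteration 2: rows with parent_id in {4,5} -> srv (id 7, lvl 2).
Iteration 3: no rows with parent_id in {7}; recursion stops.
SUM(lvl) = 0 + 1 + 1 + 2 = 4.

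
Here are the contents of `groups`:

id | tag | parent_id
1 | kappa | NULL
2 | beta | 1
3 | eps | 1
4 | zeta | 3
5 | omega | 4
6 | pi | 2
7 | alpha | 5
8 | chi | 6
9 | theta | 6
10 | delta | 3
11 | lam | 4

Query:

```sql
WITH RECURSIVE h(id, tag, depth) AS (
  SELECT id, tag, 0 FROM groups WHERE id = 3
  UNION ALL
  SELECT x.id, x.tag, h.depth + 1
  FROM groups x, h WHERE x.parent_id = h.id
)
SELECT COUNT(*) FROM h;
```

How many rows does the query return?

Base: id=3 (eps) at depth 0.
Iteration 1: rows with parent_id in {3} -> zeta (id 4, depth 1), delta (id 10, depth 1).
Iteration 2: rows with parent_id in {4,10} -> omega (id 5, depth 2), lam (id 11, depth 2).
Iteration 3: rows with parent_id in {5,11} -> alpha (id 7, depth 3).
Iteration 4: no rows with parent_id in {7}; recursion stops.
Total rows emitted: 6.

6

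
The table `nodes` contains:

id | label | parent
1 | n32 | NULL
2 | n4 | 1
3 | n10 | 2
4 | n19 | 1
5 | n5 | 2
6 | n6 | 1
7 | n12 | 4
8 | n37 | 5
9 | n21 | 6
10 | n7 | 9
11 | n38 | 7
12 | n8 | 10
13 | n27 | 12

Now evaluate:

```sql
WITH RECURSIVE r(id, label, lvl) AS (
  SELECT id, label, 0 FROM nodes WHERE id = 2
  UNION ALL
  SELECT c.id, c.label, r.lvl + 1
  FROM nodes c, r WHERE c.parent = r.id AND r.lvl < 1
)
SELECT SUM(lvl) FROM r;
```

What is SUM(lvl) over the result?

2

Base: id=2 (n4) at lvl 0.
Iteration 1: rows with parent in {2} -> n10 (id 3, lvl 1), n5 (id 5, lvl 1).
Iteration 2: lvl < 1 fails for all current rows; recursion stops.
SUM(lvl) = 0 + 1 + 1 = 2.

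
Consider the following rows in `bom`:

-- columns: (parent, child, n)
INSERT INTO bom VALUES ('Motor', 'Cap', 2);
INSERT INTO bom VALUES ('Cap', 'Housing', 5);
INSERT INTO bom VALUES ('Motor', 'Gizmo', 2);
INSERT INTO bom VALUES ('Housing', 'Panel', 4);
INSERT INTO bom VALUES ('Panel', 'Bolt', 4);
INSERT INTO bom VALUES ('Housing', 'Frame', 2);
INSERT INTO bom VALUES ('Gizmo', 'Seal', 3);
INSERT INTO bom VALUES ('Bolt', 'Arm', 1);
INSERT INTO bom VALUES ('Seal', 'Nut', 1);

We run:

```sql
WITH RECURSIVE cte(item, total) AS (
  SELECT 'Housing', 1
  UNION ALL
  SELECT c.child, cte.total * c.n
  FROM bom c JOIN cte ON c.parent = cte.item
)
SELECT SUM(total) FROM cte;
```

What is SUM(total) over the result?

39

Base: (Housing, total=1).
Iteration 1: components of {Housing} -> Frame = 1*2 = 2, Panel = 1*4 = 4.
Iteration 2: components of {Frame,Panel} -> Bolt = 4*4 = 16.
Iteration 3: components of {Bolt} -> Arm = 16*1 = 16.
Iteration 4: no further components; recursion stops.
SUM(total) = 1 + 4 + 2 + 16 + 16 = 39.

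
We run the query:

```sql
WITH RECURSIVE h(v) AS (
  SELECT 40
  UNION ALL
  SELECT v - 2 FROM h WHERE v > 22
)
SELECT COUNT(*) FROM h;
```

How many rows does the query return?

10

Base: v=40.
Iteration 1: 40 > 22 holds -> v = 40 - 2 = 38.
Iteration 2: 38 > 22 holds -> v = 38 - 2 = 36.
Iteration 3: 36 > 22 holds -> v = 36 - 2 = 34.
Iteration 4: 34 > 22 holds -> v = 34 - 2 = 32.
Iteration 5: 32 > 22 holds -> v = 32 - 2 = 30.
Iteration 6: 30 > 22 holds -> v = 30 - 2 = 28.
Iteration 7: 28 > 22 holds -> v = 28 - 2 = 26.
Iteration 8: 26 > 22 holds -> v = 26 - 2 = 24.
Iteration 9: 24 > 22 holds -> v = 24 - 2 = 22.
Iteration 10: 22 > 22 fails; recursion stops.
Total rows emitted: 10.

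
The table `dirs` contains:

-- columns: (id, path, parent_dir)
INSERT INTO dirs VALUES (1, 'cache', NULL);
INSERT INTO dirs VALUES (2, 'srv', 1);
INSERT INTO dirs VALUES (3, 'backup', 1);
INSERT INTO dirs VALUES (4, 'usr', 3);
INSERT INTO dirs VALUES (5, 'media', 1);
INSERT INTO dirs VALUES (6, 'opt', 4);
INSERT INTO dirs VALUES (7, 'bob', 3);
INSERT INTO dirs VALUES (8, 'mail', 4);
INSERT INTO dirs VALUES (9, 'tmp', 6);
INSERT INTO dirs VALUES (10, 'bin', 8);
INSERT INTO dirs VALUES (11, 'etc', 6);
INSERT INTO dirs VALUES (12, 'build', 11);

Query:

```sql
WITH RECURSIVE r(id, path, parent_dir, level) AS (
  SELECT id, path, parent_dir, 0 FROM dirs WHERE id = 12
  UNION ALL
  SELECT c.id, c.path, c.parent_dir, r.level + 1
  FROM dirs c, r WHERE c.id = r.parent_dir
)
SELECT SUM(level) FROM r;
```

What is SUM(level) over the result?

Base: id=12 (build), parent_dir=11, level 0.
Iteration 1: join on id=11 -> etc (id 11, parent_dir=6, level 1).
Iteration 2: join on id=6 -> opt (id 6, parent_dir=4, level 2).
Iteration 3: join on id=4 -> usr (id 4, parent_dir=3, level 3).
Iteration 4: join on id=3 -> backup (id 3, parent_dir=1, level 4).
Iteration 5: join on id=1 -> cache (id 1, parent_dir=NULL, level 5).
Iteration 6: parent_dir is NULL; no match; recursion stops.
SUM(level) = 0 + 1 + 2 + 3 + 4 + 5 = 15.

15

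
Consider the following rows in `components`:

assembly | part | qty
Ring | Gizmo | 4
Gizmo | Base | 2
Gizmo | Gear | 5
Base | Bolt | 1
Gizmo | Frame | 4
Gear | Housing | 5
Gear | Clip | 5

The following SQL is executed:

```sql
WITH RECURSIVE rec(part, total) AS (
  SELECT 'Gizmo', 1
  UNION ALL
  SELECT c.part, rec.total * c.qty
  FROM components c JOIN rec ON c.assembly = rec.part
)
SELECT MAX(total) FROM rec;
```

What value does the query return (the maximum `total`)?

25

Base: (Gizmo, total=1).
Iteration 1: components of {Gizmo} -> Base = 1*2 = 2, Frame = 1*4 = 4, Gear = 1*5 = 5.
Iteration 2: components of {Base,Frame,Gear} -> Bolt = 2*1 = 2, Clip = 5*5 = 25, Housing = 5*5 = 25.
Iteration 3: no further components; recursion stops.
total values: 1, 2, 5, 4, 2, 25, 25; the maximum is 25.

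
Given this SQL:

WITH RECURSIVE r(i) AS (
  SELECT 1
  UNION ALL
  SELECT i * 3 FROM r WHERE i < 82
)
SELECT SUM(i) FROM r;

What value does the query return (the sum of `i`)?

364

Base: i=1.
Iteration 1: 1 < 82 holds -> i = 1 * 3 = 3.
Iteration 2: 3 < 82 holds -> i = 3 * 3 = 9.
Iteration 3: 9 < 82 holds -> i = 9 * 3 = 27.
Iteration 4: 27 < 82 holds -> i = 27 * 3 = 81.
Iteration 5: 81 < 82 holds -> i = 81 * 3 = 243.
Iteration 6: 243 < 82 fails; recursion stops.
SUM(i) = 1 + 3 + 9 + 27 + 81 + 243 = 364.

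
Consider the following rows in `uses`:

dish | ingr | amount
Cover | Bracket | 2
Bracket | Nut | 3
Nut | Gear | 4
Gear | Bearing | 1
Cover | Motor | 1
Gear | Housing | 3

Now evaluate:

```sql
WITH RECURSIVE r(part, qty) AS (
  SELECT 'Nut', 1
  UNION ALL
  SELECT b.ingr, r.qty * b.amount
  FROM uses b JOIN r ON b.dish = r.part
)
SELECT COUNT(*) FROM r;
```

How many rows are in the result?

4

Base: (Nut, qty=1).
Iteration 1: components of {Nut} -> Gear = 1*4 = 4.
Iteration 2: components of {Gear} -> Bearing = 4*1 = 4, Housing = 4*3 = 12.
Iteration 3: no further components; recursion stops.
Total rows emitted: 4.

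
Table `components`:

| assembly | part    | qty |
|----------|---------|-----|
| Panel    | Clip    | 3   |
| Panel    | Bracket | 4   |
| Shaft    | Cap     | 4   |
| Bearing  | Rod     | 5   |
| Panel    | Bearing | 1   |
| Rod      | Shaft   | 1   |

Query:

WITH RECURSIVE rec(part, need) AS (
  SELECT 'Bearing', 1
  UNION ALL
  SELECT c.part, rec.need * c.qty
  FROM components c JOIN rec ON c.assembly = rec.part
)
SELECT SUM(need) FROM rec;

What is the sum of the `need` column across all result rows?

31

Base: (Bearing, need=1).
Iteration 1: components of {Bearing} -> Rod = 1*5 = 5.
Iteration 2: components of {Rod} -> Shaft = 5*1 = 5.
Iteration 3: components of {Shaft} -> Cap = 5*4 = 20.
Iteration 4: no further components; recursion stops.
SUM(need) = 1 + 5 + 5 + 20 = 31.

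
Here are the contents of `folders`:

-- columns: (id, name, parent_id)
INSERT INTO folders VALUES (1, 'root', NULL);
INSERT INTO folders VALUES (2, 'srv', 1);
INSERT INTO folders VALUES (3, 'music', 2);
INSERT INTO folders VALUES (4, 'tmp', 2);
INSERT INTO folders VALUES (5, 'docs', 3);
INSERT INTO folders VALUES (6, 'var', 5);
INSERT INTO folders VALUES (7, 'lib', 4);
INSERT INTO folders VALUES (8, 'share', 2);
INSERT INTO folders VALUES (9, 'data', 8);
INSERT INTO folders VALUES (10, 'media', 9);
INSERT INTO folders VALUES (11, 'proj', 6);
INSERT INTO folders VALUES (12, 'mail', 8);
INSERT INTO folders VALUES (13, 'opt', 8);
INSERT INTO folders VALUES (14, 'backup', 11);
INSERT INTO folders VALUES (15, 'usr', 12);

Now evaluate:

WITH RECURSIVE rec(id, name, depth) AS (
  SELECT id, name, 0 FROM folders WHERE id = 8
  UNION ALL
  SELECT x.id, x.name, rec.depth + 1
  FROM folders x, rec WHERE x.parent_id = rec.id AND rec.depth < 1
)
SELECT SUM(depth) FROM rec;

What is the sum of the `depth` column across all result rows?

3

Base: id=8 (share) at depth 0.
Iteration 1: rows with parent_id in {8} -> data (id 9, depth 1), mail (id 12, depth 1), opt (id 13, depth 1).
Iteration 2: depth < 1 fails for all current rows; recursion stops.
SUM(depth) = 0 + 1 + 1 + 1 = 3.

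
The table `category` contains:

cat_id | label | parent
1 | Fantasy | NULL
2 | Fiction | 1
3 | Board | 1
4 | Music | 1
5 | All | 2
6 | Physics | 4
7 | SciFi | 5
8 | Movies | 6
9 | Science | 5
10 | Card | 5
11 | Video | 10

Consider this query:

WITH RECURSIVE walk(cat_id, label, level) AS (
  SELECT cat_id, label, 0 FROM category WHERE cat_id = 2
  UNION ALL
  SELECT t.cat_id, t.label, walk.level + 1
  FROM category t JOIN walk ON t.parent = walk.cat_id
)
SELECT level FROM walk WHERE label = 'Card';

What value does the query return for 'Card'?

2

Base: cat_id=2 (Fiction) at level 0.
Iteration 1: rows with parent in {2} -> All (id 5, level 1).
Iteration 2: rows with parent in {5} -> SciFi (id 7, level 2), Science (id 9, level 2), Card (id 10, level 2).
Iteration 3: rows with parent in {7,9,10} -> Video (id 11, level 3).
Iteration 4: no rows with parent in {11}; recursion stops.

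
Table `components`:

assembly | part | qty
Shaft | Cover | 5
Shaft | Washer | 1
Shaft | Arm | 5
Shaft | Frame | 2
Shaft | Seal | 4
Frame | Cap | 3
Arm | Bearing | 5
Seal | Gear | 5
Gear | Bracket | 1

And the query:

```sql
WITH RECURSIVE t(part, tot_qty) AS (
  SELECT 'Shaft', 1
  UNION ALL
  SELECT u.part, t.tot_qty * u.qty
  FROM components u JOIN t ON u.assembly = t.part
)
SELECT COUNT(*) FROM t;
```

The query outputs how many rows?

10

Base: (Shaft, tot_qty=1).
Iteration 1: components of {Shaft} -> Arm = 1*5 = 5, Cover = 1*5 = 5, Frame = 1*2 = 2, Seal = 1*4 = 4, Washer = 1*1 = 1.
Iteration 2: components of {Arm,Cover,Frame,Seal,Washer} -> Bearing = 5*5 = 25, Cap = 2*3 = 6, Gear = 4*5 = 20.
Iteration 3: components of {Bearing,Cap,Gear} -> Bracket = 20*1 = 20.
Iteration 4: no further components; recursion stops.
Total rows emitted: 10.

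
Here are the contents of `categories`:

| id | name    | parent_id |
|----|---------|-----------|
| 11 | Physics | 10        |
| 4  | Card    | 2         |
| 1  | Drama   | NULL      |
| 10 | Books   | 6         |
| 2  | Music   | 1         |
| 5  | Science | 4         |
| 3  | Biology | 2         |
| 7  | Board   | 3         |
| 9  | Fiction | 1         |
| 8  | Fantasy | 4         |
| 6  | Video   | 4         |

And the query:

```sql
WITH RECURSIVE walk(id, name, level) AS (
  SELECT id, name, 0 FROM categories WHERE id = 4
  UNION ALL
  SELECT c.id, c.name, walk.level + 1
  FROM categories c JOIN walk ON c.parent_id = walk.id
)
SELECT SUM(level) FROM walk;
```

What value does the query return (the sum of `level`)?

Base: id=4 (Card) at level 0.
Iteration 1: rows with parent_id in {4} -> Science (id 5, level 1), Video (id 6, level 1), Fantasy (id 8, level 1).
Iteration 2: rows with parent_id in {5,6,8} -> Books (id 10, level 2).
Iteration 3: rows with parent_id in {10} -> Physics (id 11, level 3).
Iteration 4: no rows with parent_id in {11}; recursion stops.
SUM(level) = 0 + 1 + 1 + 1 + 2 + 3 = 8.

8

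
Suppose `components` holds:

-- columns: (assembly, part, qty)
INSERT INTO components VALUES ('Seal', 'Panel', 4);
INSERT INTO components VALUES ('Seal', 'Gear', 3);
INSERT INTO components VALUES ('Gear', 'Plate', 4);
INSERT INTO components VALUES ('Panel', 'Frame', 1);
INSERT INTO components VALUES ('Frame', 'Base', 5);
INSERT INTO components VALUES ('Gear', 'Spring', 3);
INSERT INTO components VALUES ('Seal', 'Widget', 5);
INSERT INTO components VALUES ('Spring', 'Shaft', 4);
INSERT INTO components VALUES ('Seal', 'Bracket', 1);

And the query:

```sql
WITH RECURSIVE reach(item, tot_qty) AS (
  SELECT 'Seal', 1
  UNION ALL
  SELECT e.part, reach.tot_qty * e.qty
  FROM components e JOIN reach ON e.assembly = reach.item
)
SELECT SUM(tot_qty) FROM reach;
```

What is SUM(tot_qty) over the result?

95

Base: (Seal, tot_qty=1).
Iteration 1: components of {Seal} -> Bracket = 1*1 = 1, Gear = 1*3 = 3, Panel = 1*4 = 4, Widget = 1*5 = 5.
Iteration 2: components of {Bracket,Gear,Panel,Widget} -> Frame = 4*1 = 4, Plate = 3*4 = 12, Spring = 3*3 = 9.
Iteration 3: components of {Frame,Plate,Spring} -> Base = 4*5 = 20, Shaft = 9*4 = 36.
Iteration 4: no further components; recursion stops.
SUM(tot_qty) = 1 + 4 + 3 + 5 + 1 + 4 + 12 + 9 + 20 + 36 = 95.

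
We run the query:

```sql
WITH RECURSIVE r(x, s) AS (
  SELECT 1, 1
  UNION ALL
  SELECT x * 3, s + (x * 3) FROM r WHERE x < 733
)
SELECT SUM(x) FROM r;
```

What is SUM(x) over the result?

3280

Base: x=1, s=1.
Iteration 1: 1 < 733 holds -> x = 1 * 3 = 3, s = 1 + 3 = 4.
Iteration 2: 3 < 733 holds -> x = 3 * 3 = 9, s = 4 + 9 = 13.
Iteration 3: 9 < 733 holds -> x = 9 * 3 = 27, s = 13 + 27 = 40.
Iteration 4: 27 < 733 holds -> x = 27 * 3 = 81, s = 40 + 81 = 121.
Iteration 5: 81 < 733 holds -> x = 81 * 3 = 243, s = 121 + 243 = 364.
Iteration 6: 243 < 733 holds -> x = 243 * 3 = 729, s = 364 + 729 = 1093.
Iteration 7: 729 < 733 holds -> x = 729 * 3 = 2187, s = 1093 + 2187 = 3280.
Iteration 8: 2187 < 733 fails; recursion stops.
SUM(x) = 1 + 3 + 9 + 27 + 81 + 243 + 729 + 2187 = 3280.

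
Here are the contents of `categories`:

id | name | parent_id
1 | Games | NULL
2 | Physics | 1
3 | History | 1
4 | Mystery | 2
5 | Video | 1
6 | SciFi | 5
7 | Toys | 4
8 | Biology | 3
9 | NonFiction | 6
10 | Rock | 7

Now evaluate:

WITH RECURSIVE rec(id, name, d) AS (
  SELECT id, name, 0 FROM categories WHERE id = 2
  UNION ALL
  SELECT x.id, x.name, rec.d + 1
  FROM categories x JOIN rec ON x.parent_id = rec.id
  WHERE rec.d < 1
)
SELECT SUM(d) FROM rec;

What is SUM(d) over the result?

Base: id=2 (Physics) at d 0.
Iteration 1: rows with parent_id in {2} -> Mystery (id 4, d 1).
Iteration 2: d < 1 fails for all current rows; recursion stops.
SUM(d) = 0 + 1 = 1.

1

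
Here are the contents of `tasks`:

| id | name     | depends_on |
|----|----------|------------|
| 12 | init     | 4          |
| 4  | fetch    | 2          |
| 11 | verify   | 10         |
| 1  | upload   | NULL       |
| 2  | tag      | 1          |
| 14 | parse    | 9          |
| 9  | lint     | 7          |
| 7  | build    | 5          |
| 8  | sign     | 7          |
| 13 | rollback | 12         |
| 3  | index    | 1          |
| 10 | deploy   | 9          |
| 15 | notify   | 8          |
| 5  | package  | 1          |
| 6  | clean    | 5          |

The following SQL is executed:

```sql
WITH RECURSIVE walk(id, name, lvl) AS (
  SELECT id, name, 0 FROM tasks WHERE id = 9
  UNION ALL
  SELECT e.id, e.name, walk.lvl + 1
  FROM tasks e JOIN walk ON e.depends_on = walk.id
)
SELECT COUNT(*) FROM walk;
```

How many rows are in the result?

4

Base: id=9 (lint) at lvl 0.
Iteration 1: rows with depends_on in {9} -> deploy (id 10, lvl 1), parse (id 14, lvl 1).
Iteration 2: rows with depends_on in {10,14} -> verify (id 11, lvl 2).
Iteration 3: no rows with depends_on in {11}; recursion stops.
Total rows emitted: 4.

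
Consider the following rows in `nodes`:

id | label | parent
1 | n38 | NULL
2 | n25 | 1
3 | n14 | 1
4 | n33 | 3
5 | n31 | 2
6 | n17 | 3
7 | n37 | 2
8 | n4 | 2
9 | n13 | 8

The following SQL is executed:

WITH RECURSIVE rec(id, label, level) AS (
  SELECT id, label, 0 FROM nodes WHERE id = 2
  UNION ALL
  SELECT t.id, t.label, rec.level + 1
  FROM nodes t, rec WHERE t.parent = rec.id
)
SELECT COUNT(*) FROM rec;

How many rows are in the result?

5

Base: id=2 (n25) at level 0.
Iteration 1: rows with parent in {2} -> n31 (id 5, level 1), n37 (id 7, level 1), n4 (id 8, level 1).
Iteration 2: rows with parent in {5,7,8} -> n13 (id 9, level 2).
Iteration 3: no rows with parent in {9}; recursion stops.
Total rows emitted: 5.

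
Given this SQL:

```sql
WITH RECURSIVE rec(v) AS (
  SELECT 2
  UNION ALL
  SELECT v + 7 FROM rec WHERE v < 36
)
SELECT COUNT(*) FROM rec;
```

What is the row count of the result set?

Base: v=2.
Iteration 1: 2 < 36 holds -> v = 2 + 7 = 9.
Iteration 2: 9 < 36 holds -> v = 9 + 7 = 16.
Iteration 3: 16 < 36 holds -> v = 16 + 7 = 23.
Iteration 4: 23 < 36 holds -> v = 23 + 7 = 30.
Iteration 5: 30 < 36 holds -> v = 30 + 7 = 37.
Iteration 6: 37 < 36 fails; recursion stops.
Total rows emitted: 6.

6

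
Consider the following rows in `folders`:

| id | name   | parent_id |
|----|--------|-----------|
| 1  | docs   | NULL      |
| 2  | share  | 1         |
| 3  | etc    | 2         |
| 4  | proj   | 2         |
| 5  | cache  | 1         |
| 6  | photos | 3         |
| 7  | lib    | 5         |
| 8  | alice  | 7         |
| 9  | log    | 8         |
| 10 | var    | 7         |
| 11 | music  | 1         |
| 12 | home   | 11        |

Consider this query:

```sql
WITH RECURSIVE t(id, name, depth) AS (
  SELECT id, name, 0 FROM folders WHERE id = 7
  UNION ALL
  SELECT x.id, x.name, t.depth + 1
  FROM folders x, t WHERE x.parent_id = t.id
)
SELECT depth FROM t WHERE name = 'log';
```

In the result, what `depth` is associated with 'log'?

2

Base: id=7 (lib) at depth 0.
Iteration 1: rows with parent_id in {7} -> alice (id 8, depth 1), var (id 10, depth 1).
Iteration 2: rows with parent_id in {8,10} -> log (id 9, depth 2).
Iteration 3: no rows with parent_id in {9}; recursion stops.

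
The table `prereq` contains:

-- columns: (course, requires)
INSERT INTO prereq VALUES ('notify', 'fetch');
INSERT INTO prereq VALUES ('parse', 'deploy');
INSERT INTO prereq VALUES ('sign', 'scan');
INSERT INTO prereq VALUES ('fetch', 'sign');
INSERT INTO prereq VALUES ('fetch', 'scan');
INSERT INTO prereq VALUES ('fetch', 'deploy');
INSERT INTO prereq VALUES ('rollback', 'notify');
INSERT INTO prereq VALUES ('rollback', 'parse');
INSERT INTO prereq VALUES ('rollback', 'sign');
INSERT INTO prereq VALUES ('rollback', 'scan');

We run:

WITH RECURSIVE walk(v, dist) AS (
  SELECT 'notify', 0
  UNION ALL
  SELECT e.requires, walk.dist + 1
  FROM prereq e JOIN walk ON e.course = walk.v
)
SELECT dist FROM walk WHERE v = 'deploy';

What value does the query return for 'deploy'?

Base: (notify, dist=0).
Iteration 1: edges from {notify} -> (fetch, dist=1).
Iteration 2: edges from {fetch} -> (deploy, dist=2), (scan, dist=2), (sign, dist=2).
Iteration 3: edges from {deploy,scan,sign} -> (scan, dist=3).
Iteration 4: no outgoing edges from {scan}; recursion stops.

2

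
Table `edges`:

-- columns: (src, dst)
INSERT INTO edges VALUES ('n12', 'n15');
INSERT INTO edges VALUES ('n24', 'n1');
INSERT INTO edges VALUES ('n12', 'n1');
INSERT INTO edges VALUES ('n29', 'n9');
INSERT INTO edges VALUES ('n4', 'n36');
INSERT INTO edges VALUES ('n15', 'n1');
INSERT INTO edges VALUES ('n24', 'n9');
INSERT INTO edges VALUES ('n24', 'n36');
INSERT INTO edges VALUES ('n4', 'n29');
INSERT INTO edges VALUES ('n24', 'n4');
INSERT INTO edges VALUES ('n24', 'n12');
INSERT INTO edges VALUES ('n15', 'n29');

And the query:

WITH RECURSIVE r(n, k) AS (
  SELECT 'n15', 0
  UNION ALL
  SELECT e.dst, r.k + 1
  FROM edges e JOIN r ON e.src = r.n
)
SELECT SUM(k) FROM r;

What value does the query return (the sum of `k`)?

4

Base: (n15, k=0).
Iteration 1: edges from {n15} -> (n1, k=1), (n29, k=1).
Iteration 2: edges from {n1,n29} -> (n9, k=2).
Iteration 3: no outgoing edges from {n9}; recursion stops.
SUM(k) = 0 + 1 + 1 + 2 = 4.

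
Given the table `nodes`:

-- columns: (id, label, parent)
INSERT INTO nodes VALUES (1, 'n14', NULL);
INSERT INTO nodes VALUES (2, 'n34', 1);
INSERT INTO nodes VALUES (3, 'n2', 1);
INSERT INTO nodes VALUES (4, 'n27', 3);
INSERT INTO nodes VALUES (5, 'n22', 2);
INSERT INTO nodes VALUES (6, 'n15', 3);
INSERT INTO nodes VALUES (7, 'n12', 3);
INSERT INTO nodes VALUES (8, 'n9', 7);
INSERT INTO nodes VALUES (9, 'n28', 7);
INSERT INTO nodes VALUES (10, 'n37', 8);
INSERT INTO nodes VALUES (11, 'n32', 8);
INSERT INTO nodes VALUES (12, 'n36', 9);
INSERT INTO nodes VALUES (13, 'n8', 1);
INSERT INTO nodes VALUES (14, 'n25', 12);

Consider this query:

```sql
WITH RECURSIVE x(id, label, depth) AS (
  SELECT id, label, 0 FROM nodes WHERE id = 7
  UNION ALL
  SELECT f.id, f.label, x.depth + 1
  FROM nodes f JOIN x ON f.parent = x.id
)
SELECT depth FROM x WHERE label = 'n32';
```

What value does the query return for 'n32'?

Base: id=7 (n12) at depth 0.
Iteration 1: rows with parent in {7} -> n9 (id 8, depth 1), n28 (id 9, depth 1).
Iteration 2: rows with parent in {8,9} -> n37 (id 10, depth 2), n32 (id 11, depth 2), n36 (id 12, depth 2).
Iteration 3: rows with parent in {10,11,12} -> n25 (id 14, depth 3).
Iteration 4: no rows with parent in {14}; recursion stops.

2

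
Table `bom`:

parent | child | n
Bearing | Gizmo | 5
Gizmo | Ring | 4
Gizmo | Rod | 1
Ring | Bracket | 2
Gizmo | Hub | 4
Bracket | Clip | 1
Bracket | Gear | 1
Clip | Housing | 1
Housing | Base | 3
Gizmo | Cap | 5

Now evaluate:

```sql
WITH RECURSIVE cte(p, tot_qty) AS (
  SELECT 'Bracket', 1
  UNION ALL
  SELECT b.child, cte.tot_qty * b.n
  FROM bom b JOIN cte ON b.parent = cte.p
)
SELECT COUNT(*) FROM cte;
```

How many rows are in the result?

5

Base: (Bracket, tot_qty=1).
Iteration 1: components of {Bracket} -> Clip = 1*1 = 1, Gear = 1*1 = 1.
Iteration 2: components of {Clip,Gear} -> Housing = 1*1 = 1.
Iteration 3: components of {Housing} -> Base = 1*3 = 3.
Iteration 4: no further components; recursion stops.
Total rows emitted: 5.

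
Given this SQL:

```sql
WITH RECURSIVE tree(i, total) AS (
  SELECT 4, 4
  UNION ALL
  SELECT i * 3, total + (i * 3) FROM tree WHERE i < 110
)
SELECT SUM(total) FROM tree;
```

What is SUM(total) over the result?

716

Base: i=4, total=4.
Iteration 1: 4 < 110 holds -> i = 4 * 3 = 12, total = 4 + 12 = 16.
Iteration 2: 12 < 110 holds -> i = 12 * 3 = 36, total = 16 + 36 = 52.
Iteration 3: 36 < 110 holds -> i = 36 * 3 = 108, total = 52 + 108 = 160.
Iteration 4: 108 < 110 holds -> i = 108 * 3 = 324, total = 160 + 324 = 484.
Iteration 5: 324 < 110 fails; recursion stops.
SUM(total) = 4 + 16 + 52 + 160 + 484 = 716.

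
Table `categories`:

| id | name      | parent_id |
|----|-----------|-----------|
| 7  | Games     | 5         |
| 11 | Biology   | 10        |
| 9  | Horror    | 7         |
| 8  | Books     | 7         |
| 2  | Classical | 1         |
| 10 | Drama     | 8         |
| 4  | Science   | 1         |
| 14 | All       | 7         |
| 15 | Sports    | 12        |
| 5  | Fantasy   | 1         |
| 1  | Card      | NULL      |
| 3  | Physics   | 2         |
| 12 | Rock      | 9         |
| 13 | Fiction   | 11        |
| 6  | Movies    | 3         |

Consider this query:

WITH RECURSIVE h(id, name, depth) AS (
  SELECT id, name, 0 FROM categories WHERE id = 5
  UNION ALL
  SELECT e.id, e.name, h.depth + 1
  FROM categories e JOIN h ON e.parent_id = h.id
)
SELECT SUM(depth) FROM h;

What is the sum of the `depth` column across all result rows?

26

Base: id=5 (Fantasy) at depth 0.
Iteration 1: rows with parent_id in {5} -> Games (id 7, depth 1).
Iteration 2: rows with parent_id in {7} -> Books (id 8, depth 2), Horror (id 9, depth 2), All (id 14, depth 2).
Iteration 3: rows with parent_id in {8,9,14} -> Drama (id 10, depth 3), Rock (id 12, depth 3).
Iteration 4: rows with parent_id in {10,12} -> Biology (id 11, depth 4), Sports (id 15, depth 4).
Iteration 5: rows with parent_id in {11,15} -> Fiction (id 13, depth 5).
Iteration 6: no rows with parent_id in {13}; recursion stops.
SUM(depth) = 0 + 1 + 2 + 2 + 2 + 3 + 3 + 4 + 4 + 5 = 26.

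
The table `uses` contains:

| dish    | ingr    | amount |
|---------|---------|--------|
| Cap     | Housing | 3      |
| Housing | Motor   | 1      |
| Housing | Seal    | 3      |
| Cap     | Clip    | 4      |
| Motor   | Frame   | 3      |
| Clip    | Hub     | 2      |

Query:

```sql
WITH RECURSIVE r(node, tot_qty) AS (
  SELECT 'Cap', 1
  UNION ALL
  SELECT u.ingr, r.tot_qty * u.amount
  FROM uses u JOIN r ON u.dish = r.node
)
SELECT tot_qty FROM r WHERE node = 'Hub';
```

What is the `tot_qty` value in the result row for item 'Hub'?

8

Base: (Cap, tot_qty=1).
Iteration 1: components of {Cap} -> Clip = 1*4 = 4, Housing = 1*3 = 3.
Iteration 2: components of {Clip,Housing} -> Hub = 4*2 = 8, Motor = 3*1 = 3, Seal = 3*3 = 9.
Iteration 3: components of {Hub,Motor,Seal} -> Frame = 3*3 = 9.
Iteration 4: no further components; recursion stops.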